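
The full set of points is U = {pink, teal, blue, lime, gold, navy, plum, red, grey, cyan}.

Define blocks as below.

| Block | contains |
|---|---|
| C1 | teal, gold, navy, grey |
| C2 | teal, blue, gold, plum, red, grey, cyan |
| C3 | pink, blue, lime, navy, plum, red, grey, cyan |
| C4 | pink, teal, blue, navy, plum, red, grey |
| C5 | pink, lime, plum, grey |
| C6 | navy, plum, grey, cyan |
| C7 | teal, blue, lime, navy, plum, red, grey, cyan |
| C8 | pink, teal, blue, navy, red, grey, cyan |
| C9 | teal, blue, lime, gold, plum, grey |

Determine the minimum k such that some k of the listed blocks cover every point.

Take {C1, C3}. Their union is {pink, teal, blue, lime, gold, navy, plum, red, grey, cyan}, which is all 10 points.
No single block has all 10 points (the largest, C3, has 8), so 2 is optimal.

2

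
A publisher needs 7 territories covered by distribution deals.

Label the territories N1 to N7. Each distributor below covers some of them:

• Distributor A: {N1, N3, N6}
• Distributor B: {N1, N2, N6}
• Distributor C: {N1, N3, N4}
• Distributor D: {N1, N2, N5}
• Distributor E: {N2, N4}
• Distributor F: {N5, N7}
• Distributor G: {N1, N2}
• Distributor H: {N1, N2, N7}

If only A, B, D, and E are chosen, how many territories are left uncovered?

Union of A, B, D, E = {N1, N2, N3, N4, N5, N6}.
Not covered: N7 — 1 territory.

1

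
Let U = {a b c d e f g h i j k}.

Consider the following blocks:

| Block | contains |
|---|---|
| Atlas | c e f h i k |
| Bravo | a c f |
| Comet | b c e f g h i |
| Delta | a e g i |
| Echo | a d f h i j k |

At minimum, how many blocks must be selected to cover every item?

2

Comet and Echo together: Comet ∪ Echo = {a, b, c, d, e, f, g, h, i, j, k} — every item is covered.
No single block has all 11 items (the largest, Comet, has 7), so 2 is optimal.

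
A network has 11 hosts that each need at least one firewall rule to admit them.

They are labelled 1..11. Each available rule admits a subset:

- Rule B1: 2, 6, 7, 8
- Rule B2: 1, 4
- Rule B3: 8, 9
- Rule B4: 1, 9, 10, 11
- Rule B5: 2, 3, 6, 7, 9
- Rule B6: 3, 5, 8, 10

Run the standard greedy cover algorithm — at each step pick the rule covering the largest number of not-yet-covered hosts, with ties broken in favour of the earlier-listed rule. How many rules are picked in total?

Greedy: pick B5 (covers 5 new) → pick B4 (covers 3 new) → pick B6 (covers 2 new) → pick B2 (covers 1 new). Total picks: 4.

4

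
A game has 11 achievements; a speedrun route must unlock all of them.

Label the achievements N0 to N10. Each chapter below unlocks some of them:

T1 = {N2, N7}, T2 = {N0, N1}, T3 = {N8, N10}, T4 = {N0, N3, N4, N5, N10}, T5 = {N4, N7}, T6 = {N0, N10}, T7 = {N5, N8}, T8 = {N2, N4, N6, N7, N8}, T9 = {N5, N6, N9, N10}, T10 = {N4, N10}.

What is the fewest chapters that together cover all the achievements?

Take {T2, T4, T8, T9}. Their union is {N0, N1, N2, N3, N4, N5, N6, N7, N8, N9, N10}, which is all 11 achievements.
No 3 of the 10 chapters cover everything (all 120 combinations miss at least one achievement), so 4 is optimal.

4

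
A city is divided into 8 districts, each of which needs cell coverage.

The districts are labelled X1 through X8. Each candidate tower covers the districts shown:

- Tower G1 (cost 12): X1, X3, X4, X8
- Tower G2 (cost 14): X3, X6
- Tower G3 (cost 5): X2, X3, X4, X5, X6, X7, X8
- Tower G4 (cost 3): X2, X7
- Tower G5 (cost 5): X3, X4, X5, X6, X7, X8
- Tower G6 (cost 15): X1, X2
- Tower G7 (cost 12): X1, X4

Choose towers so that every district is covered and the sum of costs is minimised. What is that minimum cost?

17

G1, G3 together cover every district (G1 ∪ G3 = {X1, X2, X3, X4, X5, X6, X7, X8}); total cost 12 + 5 = 17.
No covering selection has total cost below 17.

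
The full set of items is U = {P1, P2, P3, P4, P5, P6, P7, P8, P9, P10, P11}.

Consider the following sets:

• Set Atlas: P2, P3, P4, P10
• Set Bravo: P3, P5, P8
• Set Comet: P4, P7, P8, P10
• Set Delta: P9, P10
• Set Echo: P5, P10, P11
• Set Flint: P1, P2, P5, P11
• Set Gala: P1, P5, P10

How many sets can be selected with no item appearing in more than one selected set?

Bravo, Delta are pairwise disjoint (Bravo={P3,P5,P8}; Delta={P9,P10}).
Every remaining set overlaps one of these, and no 3 of the listed sets are pairwise disjoint, so 2 is the maximum.

2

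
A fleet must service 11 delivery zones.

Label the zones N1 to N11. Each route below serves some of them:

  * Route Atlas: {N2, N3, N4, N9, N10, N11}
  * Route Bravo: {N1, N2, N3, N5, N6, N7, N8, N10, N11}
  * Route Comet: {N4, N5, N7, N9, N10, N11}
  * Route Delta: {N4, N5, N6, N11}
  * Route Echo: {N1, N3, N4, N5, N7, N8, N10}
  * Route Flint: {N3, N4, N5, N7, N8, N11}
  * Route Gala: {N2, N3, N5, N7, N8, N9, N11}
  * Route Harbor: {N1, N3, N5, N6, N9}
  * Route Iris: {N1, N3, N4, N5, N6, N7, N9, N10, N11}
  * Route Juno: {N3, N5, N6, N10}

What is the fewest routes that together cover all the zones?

2

Take {Bravo, Comet}. Their union is {N1, N2, N3, N4, N5, N6, N7, N8, N9, N10, N11}, which is all 11 zones.
No single route has all 11 zones (the largest, Bravo, has 9), so 2 is optimal.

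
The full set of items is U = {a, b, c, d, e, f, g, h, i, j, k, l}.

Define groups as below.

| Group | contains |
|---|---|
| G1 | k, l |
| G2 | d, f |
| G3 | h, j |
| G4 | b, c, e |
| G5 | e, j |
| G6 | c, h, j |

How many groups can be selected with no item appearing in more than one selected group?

4

G1, G2, G3, G4 are pairwise disjoint (G1={k,l}; G2={d,f}; G3={h,j}; G4={b,c,e}).
Every remaining group overlaps one of these, and no 5 of the listed groups are pairwise disjoint, so 4 is the maximum.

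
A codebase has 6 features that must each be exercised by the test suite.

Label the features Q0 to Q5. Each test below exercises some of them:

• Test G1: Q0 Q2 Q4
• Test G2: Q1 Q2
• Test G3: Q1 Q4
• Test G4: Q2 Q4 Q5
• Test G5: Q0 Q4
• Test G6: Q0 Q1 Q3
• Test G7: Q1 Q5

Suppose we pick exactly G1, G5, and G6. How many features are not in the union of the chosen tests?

1

Union of G1, G5, G6 = {Q0, Q1, Q2, Q3, Q4}.
Not covered: Q5 — 1 feature.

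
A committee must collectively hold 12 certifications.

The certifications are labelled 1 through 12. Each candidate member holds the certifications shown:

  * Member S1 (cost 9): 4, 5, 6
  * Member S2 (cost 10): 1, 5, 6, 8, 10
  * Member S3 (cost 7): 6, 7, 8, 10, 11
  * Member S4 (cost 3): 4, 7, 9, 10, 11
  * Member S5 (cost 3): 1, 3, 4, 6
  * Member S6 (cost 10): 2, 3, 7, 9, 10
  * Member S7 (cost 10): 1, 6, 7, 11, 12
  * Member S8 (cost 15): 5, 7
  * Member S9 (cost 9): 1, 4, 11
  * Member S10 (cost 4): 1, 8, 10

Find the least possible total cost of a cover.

S2, S4, S6, S7 together cover every certification (S2 ∪ S4 ∪ S6 ∪ S7 = {1, 2, 3, 4, 5, 6, 7, 8, 9, 10, 11, 12}); total cost 10 + 3 + 10 + 10 = 33.
The greedy pick S4, S5, S10, S1, S6, S7 costs 39; no covering selection beats 33.

33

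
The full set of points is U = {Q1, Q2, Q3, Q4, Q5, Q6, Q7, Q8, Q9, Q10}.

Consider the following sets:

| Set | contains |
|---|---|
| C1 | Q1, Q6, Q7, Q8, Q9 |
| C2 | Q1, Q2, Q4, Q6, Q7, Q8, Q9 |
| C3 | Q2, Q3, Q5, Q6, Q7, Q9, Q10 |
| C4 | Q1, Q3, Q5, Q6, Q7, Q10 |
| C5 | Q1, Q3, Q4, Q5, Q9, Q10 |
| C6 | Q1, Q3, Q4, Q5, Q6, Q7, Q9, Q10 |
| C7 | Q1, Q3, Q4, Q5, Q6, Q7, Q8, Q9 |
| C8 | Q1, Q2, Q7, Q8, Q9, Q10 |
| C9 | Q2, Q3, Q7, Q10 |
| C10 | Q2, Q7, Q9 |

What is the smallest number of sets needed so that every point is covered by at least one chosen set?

2

C2 and C5 together: C2 ∪ C5 = {Q1, Q2, Q3, Q4, Q5, Q6, Q7, Q8, Q9, Q10} — every point is covered.
No single set has all 10 points (the largest, C6, has 8), so 2 is optimal.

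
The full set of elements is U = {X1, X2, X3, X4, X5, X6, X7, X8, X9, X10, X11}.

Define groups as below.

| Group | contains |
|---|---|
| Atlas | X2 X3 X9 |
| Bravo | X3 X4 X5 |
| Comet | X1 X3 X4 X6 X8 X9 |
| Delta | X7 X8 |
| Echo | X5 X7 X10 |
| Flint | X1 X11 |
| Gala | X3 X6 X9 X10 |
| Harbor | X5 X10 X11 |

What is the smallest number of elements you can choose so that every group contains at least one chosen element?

3

Take H = {X3, X7, X11}. Each listed group contains at least one of these, so H is a hitting set of size 3.
The groups Delta, Flint, Gala are pairwise disjoint, so any hitting set needs a separate element for each — at least 3. Hence 3 is optimal.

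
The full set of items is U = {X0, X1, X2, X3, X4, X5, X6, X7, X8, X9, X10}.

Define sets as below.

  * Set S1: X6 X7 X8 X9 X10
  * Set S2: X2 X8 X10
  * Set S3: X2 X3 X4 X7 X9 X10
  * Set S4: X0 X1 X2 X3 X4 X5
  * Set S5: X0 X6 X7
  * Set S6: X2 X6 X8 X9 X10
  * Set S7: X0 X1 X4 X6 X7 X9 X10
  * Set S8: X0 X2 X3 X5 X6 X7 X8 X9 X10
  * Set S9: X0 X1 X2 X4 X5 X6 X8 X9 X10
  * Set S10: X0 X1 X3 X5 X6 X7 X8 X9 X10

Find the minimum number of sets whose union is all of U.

2

S1 and S4 cover everything between them: the union {X0, X1, X2, X3, X4, X5, X6, X7, X8, X9, X10} is all of U.
No single set has all 11 items (the largest, S8, has 9), so 2 is optimal.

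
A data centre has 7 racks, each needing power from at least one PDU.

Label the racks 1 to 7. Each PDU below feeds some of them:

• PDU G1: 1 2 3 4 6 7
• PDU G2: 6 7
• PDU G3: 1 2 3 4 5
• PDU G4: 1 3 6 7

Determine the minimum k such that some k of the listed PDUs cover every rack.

2

G3 and G4 together: G3 ∪ G4 = {1, 2, 3, 4, 5, 6, 7} — every rack is covered.
No single PDU has all 7 racks (the largest, G1, has 6), so 2 is optimal.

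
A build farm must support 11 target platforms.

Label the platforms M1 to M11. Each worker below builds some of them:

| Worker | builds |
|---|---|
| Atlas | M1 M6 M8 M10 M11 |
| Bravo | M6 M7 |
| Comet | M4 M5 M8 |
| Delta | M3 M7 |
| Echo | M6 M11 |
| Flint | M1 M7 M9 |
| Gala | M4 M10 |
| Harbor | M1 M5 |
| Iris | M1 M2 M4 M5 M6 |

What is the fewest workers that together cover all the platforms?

4

Atlas and Delta and Flint and Iris together: Atlas ∪ Delta ∪ Flint ∪ Iris = {M1, M2, M3, M4, M5, M6, M7, M8, M9, M10, M11} — every platform is covered.
No 3 of the 9 workers cover everything (all 84 combinations miss at least one platform), so 4 is optimal.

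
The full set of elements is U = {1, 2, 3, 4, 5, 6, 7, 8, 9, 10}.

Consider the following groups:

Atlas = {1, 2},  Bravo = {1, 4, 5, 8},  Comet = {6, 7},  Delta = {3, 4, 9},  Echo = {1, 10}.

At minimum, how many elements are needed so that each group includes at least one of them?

3

The 3 elements {1, 7, 9} hit every group.
The groups Comet, Delta, Echo are pairwise disjoint, so any hitting set needs a separate element for each — at least 3. Hence 3 is optimal.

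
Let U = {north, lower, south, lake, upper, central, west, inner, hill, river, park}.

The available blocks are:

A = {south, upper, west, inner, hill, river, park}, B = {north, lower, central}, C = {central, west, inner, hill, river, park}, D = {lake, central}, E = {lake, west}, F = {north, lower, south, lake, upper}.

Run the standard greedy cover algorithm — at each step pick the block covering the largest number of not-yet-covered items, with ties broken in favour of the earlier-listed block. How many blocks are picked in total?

Greedy: pick A (covers 7 new) → pick B (covers 3 new) → pick D (covers 1 new). Total picks: 3.
(The true minimum cover uses only 2 blocks, so greedy is not optimal here.)

3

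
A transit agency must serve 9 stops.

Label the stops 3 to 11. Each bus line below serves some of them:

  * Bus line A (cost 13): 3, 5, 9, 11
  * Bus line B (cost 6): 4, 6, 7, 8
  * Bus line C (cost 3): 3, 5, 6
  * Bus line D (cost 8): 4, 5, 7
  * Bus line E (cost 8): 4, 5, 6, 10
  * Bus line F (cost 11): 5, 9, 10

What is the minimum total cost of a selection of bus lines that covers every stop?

A, B, E together cover every stop (A ∪ B ∪ E = {3, 4, 5, 6, 7, 8, 9, 10, 11}); total cost 13 + 6 + 8 = 27.
The greedy pick C, B, F, A costs 33; no covering selection beats 27.

27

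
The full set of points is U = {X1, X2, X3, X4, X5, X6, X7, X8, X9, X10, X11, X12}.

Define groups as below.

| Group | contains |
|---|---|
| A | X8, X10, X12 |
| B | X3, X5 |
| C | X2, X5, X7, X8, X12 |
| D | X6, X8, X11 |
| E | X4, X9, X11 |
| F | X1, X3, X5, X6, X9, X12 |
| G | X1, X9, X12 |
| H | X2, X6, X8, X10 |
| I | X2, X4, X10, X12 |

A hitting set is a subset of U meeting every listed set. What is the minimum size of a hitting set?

4

Take T = {X5, X8, X11, X12}. Each listed group contains at least one of these, so T is a hitting set of size 4.
No choice of 3 points meets every group, so 4 is the minimum.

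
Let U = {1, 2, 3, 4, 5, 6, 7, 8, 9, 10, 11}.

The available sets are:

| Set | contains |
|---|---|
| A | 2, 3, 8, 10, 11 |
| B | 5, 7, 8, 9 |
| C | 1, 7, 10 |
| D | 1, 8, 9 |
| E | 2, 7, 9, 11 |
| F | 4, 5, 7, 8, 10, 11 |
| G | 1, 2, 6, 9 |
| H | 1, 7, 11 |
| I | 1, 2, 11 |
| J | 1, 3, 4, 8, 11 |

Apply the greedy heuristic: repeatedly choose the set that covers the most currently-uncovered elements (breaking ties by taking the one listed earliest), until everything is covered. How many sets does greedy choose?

Greedy: pick F (covers 6 new) → pick G (covers 4 new) → pick A (covers 1 new). Total picks: 3.

3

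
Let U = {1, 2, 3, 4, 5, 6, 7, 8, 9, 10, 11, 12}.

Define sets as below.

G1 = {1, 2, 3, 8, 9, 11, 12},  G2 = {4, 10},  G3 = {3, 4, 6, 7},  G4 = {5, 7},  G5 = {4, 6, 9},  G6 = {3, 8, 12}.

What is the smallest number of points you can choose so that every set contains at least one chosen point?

H = {4, 5, 12} meets every set (each contains at least one member of H), and |H| = 3.
The sets G2, G4, G6 are pairwise disjoint, so any hitting set needs a separate point for each — at least 3. Hence 3 is optimal.

3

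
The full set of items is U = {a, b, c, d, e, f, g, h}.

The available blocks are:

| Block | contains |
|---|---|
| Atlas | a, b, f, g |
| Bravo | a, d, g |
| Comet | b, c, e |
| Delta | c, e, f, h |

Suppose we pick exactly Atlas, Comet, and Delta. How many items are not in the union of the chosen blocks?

Union of Atlas, Comet, Delta = {a, b, c, e, f, g, h}.
Not covered: d — 1 item.

1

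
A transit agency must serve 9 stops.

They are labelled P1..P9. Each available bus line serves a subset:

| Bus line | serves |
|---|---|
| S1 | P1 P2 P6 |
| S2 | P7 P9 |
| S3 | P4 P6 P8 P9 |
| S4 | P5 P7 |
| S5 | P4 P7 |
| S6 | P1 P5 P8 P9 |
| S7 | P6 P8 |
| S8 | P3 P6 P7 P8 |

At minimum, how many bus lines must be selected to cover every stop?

S1 and S5 and S6 and S8 together: S1 ∪ S5 ∪ S6 ∪ S8 = {P1, P2, P3, P4, P5, P6, P7, P8, P9} — every stop is covered.
No 3 of the 8 bus lines cover everything (all 56 combinations miss at least one stop), so 4 is optimal.

4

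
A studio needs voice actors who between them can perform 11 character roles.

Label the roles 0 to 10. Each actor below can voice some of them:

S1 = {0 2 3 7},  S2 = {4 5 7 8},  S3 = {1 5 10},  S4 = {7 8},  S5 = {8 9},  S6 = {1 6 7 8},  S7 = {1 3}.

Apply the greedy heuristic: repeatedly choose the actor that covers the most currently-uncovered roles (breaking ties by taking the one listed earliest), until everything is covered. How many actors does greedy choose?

Greedy: pick S1 (covers 4 new) → pick S2 (covers 3 new) → pick S3 (covers 2 new) → pick S5 (covers 1 new) → pick S6 (covers 1 new). Total picks: 5.

5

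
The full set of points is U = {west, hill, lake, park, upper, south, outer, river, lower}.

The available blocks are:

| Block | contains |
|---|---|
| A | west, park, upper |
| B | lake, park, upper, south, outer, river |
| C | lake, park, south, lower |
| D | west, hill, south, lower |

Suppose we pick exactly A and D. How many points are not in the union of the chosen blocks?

3

Union of A, D = {west, hill, park, upper, south, lower}.
Not covered: lake, outer, river — 3 points.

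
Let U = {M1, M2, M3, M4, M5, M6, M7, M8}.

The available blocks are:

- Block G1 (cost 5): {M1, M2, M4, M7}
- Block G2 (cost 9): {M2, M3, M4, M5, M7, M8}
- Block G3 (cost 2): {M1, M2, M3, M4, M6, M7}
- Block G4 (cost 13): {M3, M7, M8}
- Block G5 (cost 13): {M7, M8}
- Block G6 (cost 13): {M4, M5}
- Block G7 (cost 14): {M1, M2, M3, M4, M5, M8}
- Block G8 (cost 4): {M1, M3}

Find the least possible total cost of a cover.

11

G2, G3 together cover every item (G2 ∪ G3 = {M1, M2, M3, M4, M5, M6, M7, M8}); total cost 9 + 2 = 11.
No covering selection has total cost below 11.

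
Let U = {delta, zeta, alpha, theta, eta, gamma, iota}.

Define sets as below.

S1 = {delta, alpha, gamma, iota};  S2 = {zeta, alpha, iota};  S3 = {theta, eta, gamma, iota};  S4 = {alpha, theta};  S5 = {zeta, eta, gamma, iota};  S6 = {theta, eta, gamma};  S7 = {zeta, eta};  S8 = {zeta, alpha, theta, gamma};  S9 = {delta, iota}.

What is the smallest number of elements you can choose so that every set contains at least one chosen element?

Take H = {delta, alpha, eta}. Each listed set contains at least one of these, so H is a hitting set of size 3.
The sets S4, S7, S9 are pairwise disjoint, so any hitting set needs a separate element for each — at least 3. Hence 3 is optimal.

3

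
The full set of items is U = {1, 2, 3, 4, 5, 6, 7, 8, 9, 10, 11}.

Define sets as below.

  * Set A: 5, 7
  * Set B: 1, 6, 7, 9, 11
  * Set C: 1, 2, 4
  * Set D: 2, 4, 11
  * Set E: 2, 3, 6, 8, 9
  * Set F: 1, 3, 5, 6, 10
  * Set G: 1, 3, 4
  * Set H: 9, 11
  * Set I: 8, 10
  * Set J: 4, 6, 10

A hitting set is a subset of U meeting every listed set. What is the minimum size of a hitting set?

4

The 4 items {4, 7, 9, 10} hit every set.
The sets A, G, H, I are pairwise disjoint, so any hitting set needs a separate item for each — at least 4. Hence 4 is optimal.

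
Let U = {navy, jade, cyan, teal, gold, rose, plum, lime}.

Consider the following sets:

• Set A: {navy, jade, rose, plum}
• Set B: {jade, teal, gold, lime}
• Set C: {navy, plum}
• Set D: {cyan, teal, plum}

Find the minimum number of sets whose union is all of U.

A, B, and D cover everything between them: the union {navy, jade, cyan, teal, gold, rose, plum, lime} is all of U.
Only D contains cyan, so D is forced; the remaining 5 items need at least 2 more sets (each remaining set adds at most 3) — so at least 3 sets are needed, and 3 is optimal.

3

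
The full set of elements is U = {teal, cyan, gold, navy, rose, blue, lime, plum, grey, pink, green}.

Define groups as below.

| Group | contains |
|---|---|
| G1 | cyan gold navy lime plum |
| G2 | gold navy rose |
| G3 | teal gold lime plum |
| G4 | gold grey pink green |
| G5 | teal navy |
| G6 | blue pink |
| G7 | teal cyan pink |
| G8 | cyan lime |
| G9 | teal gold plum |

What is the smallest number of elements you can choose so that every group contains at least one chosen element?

The 4 elements {teal, rose, lime, pink} hit every group.
No choice of 3 elements meets every group, so 4 is the minimum.

4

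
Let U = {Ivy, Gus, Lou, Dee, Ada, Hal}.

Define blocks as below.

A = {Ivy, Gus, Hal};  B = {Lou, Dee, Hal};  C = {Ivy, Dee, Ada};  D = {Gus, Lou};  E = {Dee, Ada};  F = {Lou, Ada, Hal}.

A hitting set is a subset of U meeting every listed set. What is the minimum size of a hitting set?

H = {Ivy, Lou, Ada} meets every block (each contains at least one member of H), and |H| = 3.
No choice of 2 points meets every block, so 3 is the minimum.

3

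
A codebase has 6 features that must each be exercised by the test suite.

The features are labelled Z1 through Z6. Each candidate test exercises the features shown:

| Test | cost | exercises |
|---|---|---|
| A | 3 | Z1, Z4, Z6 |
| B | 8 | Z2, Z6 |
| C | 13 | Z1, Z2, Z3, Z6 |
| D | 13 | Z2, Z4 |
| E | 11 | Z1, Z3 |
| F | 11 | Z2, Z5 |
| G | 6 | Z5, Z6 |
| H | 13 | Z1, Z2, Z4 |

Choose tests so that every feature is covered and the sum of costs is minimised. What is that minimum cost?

22

A, C, G together cover every feature (A ∪ C ∪ G = {Z1, Z2, Z3, Z4, Z5, Z6}); total cost 3 + 13 + 6 = 22.
The greedy pick A, F, E costs 25; no covering selection beats 22.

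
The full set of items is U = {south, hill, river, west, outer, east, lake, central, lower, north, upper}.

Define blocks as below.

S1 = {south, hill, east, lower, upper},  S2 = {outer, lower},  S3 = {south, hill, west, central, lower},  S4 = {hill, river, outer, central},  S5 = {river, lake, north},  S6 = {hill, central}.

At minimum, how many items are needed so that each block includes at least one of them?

The 3 items {hill, lower, north} hit every block.
The blocks S2, S5, S6 are pairwise disjoint, so any hitting set needs a separate item for each — at least 3. Hence 3 is optimal.

3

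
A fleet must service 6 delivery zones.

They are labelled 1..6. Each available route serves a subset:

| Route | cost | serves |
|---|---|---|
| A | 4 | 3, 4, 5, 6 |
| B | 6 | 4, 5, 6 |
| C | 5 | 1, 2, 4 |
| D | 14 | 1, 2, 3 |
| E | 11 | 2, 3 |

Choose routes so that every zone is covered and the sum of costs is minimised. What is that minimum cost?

A, C together cover every zone (A ∪ C = {1, 2, 3, 4, 5, 6}); total cost 4 + 5 = 9.
No covering selection has total cost below 9.

9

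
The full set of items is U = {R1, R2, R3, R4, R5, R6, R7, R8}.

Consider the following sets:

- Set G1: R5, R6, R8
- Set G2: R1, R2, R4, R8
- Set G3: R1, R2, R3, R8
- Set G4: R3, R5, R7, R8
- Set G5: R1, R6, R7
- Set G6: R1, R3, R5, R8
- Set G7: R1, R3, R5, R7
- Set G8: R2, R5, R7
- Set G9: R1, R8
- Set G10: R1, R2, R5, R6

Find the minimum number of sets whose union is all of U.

3

G2, G4, and G5 cover everything between them: the union {R1, R2, R3, R4, R5, R6, R7, R8} is all of U.
Only G2 contains R4, so G2 is forced; the remaining 4 items need at least 2 more sets (each remaining set adds at most 3) — so at least 3 sets are needed, and 3 is optimal.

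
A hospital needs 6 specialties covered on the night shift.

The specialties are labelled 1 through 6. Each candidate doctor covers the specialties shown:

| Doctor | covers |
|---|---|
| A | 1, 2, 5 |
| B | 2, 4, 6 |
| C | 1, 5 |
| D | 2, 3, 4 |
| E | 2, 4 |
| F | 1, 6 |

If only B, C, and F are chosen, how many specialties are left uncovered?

Union of B, C, F = {1, 2, 4, 5, 6}.
Not covered: 3 — 1 specialty.

1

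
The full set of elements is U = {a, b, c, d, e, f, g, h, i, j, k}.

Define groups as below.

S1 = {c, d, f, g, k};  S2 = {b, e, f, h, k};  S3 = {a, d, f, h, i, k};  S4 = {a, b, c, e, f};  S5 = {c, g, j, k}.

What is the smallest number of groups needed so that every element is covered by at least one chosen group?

S3 and S4 and S5 together: S3 ∪ S4 ∪ S5 = {a, b, c, d, e, f, g, h, i, j, k} — every element is covered.
Only S3 contains i, so S3 is forced; the remaining 5 elements need at least 2 more groups (each remaining group adds at most 3) — so at least 3 groups are needed, and 3 is optimal.

3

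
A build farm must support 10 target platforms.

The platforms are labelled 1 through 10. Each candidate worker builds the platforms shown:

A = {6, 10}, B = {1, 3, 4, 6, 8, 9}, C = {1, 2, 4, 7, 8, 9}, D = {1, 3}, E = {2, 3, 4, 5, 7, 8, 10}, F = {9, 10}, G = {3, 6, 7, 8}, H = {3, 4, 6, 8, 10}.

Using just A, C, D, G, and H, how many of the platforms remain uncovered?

Union of A, C, D, G, H = {1, 2, 3, 4, 6, 7, 8, 9, 10}.
Not covered: 5 — 1 platform.

1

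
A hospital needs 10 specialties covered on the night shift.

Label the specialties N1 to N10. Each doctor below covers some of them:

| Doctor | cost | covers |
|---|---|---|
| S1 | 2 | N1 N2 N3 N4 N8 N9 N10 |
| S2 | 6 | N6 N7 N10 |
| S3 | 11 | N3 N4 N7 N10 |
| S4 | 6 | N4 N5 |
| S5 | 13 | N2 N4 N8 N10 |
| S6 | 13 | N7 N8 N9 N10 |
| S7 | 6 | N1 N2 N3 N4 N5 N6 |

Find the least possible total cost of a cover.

14

S1, S2, S4 together cover every specialty (S1 ∪ S2 ∪ S4 = {N1, N2, N3, N4, N5, N6, N7, N8, N9, N10}); total cost 2 + 6 + 6 = 14.
No covering selection has total cost below 14.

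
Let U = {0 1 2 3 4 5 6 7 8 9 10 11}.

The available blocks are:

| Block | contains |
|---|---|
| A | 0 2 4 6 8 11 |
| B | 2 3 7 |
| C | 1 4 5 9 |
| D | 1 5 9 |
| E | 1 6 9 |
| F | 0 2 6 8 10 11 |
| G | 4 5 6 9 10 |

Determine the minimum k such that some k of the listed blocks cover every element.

B and C and F together: B ∪ C ∪ F = {0, 1, 2, 3, 4, 5, 6, 7, 8, 9, 10, 11} — every element is covered.
Only B contains 3, so B is forced; the remaining 9 elements need at least 2 more blocks (each remaining block adds at most 5) — so at least 3 blocks are needed, and 3 is optimal.

3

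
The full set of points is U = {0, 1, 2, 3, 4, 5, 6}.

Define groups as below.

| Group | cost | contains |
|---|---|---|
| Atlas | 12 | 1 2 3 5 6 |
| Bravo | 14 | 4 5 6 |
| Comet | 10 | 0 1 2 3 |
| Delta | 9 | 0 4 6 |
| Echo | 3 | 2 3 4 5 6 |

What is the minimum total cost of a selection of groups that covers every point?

13

Comet, Echo together cover every point (Comet ∪ Echo = {0, 1, 2, 3, 4, 5, 6}); total cost 10 + 3 = 13.
No covering selection has total cost below 13.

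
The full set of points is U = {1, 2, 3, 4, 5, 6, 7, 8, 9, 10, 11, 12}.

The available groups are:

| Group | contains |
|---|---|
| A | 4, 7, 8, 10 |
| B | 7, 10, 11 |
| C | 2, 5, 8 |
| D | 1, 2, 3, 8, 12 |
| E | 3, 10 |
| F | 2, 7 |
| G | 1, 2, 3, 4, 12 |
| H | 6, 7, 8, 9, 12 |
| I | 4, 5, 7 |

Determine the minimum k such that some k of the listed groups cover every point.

4

B, D, H, and I cover everything between them: the union {1, 2, 3, 4, 5, 6, 7, 8, 9, 10, 11, 12} is all of U.
No 3 of the 9 groups cover everything (all 84 combinations miss at least one point), so 4 is optimal.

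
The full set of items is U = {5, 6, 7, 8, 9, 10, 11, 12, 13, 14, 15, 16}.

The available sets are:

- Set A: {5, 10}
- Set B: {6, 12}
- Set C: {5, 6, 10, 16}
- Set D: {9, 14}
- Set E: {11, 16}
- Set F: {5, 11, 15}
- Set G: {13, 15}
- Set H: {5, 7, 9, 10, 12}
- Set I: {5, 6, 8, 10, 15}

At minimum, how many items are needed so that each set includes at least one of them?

Take T = {5, 6, 9, 11, 15}. Each listed set contains at least one of these, so T is a hitting set of size 5.
The sets A, B, D, E, G are pairwise disjoint, so any hitting set needs a separate item for each — at least 5. Hence 5 is optimal.

5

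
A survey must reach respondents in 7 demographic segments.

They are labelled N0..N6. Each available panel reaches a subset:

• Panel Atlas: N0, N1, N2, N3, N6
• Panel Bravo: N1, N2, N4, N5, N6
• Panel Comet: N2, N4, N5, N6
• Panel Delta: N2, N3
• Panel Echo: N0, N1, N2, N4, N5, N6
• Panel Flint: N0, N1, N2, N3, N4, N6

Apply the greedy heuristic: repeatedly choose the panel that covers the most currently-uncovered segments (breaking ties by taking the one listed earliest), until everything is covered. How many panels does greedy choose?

2

Greedy: pick Echo (covers 6 new) → pick Atlas (covers 1 new). Total picks: 2.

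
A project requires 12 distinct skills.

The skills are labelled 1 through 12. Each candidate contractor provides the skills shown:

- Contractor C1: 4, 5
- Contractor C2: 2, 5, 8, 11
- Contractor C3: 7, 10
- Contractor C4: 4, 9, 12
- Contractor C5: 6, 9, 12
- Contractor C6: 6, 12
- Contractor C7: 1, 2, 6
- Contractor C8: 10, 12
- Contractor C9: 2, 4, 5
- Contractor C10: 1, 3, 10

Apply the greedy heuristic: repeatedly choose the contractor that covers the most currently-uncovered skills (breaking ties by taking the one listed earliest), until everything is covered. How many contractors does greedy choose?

5

Greedy: pick C2 (covers 4 new) → pick C4 (covers 3 new) → pick C10 (covers 3 new) → pick C3 (covers 1 new) → pick C5 (covers 1 new). Total picks: 5.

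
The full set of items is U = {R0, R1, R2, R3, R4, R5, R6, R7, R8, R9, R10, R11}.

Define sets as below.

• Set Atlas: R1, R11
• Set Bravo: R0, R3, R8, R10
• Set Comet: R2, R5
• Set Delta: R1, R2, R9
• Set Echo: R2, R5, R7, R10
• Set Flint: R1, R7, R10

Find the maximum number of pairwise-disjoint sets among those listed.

Atlas, Bravo, Comet are pairwise disjoint (Atlas={R1,R11}; Bravo={R0,R3,R8,R10}; Comet={R2,R5}).
Every remaining set overlaps one of these, and no 4 of the listed sets are pairwise disjoint, so 3 is the maximum.

3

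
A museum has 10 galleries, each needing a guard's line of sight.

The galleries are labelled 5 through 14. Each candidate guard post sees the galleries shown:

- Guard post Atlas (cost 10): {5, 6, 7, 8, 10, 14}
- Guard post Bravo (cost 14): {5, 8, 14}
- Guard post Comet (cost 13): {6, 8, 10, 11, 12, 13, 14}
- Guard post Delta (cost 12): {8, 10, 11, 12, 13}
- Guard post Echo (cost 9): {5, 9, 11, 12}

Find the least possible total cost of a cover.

Atlas, Delta, Echo together cover every gallery (Atlas ∪ Delta ∪ Echo = {5, 6, 7, 8, 9, 10, 11, 12, 13, 14}); total cost 10 + 12 + 9 = 31.
No covering selection has total cost below 31.

31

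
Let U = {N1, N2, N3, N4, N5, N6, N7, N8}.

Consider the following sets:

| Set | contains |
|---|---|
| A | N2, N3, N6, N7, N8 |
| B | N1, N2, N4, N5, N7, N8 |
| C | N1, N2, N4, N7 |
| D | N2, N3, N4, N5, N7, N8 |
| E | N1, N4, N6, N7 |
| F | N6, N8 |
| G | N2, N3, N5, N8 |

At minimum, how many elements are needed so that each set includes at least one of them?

2

Take H = {N1, N8}. Each listed set contains at least one of these, so H is a hitting set of size 2.
The sets C, F are pairwise disjoint, so any hitting set needs a separate element for each — at least 2. Hence 2 is optimal.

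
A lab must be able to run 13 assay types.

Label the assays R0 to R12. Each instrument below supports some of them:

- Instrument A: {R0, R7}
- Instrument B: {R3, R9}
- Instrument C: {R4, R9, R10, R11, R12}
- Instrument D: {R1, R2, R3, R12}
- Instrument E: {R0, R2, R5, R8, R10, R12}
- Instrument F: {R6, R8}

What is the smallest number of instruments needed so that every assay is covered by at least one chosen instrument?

5

Take {A, C, D, E, F}. Their union is {R0, R1, R2, R3, R4, R5, R6, R7, R8, R9, R10, R11, R12}, which is all 13 assays.
No 4 of the 6 instruments cover everything (all 15 combinations miss at least one assay), so 5 is optimal.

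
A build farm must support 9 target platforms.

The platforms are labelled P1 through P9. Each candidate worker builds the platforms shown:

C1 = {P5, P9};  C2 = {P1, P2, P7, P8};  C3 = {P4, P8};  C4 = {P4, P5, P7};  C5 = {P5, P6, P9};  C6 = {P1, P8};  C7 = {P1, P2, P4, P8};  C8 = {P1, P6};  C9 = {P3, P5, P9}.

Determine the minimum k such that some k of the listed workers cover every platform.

Take {C4, C5, C7, C9}. Their union is {P1, P2, P3, P4, P5, P6, P7, P8, P9}, which is all 9 platforms.
No 3 of the 9 workers cover everything (all 84 combinations miss at least one platform), so 4 is optimal.

4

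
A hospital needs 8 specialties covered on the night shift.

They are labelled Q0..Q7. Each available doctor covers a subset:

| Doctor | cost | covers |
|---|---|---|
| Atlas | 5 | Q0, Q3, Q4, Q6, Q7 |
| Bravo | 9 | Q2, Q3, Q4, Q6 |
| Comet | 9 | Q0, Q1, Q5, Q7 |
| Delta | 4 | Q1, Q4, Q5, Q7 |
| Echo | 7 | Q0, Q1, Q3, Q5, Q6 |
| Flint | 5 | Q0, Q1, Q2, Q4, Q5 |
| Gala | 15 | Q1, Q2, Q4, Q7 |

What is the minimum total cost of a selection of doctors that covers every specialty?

10

Atlas, Flint together cover every specialty (Atlas ∪ Flint = {Q0, Q1, Q2, Q3, Q4, Q5, Q6, Q7}); total cost 5 + 5 = 10.
No covering selection has total cost below 10.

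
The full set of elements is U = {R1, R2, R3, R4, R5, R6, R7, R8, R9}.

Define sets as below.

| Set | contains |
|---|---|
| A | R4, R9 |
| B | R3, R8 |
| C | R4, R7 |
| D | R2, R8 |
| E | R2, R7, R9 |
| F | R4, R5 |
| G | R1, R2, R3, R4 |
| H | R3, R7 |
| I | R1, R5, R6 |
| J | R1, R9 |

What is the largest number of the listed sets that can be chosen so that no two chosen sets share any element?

4

D, F, H, J are pairwise disjoint (D={R2,R8}; F={R4,R5}; H={R3,R7}; J={R1,R9}).
Every remaining set overlaps one of these, and no 5 of the listed sets are pairwise disjoint, so 4 is the maximum.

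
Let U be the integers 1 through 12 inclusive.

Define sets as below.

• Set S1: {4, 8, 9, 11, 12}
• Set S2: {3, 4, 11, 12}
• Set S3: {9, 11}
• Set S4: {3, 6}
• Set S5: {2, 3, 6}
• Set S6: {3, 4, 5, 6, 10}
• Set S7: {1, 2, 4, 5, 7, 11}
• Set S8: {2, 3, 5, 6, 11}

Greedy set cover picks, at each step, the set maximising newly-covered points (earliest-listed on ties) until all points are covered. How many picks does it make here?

3

Greedy: pick S7 (covers 6 new) → pick S1 (covers 3 new) → pick S6 (covers 3 new). Total picks: 3.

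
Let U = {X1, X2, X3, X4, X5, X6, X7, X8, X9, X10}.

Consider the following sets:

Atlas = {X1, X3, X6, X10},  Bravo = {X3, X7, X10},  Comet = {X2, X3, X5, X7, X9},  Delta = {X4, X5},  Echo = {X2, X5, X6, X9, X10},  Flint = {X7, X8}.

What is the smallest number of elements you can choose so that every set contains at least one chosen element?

3

H = {X3, X5, X7} meets every set (each contains at least one member of H), and |H| = 3.
The sets Atlas, Delta, Flint are pairwise disjoint, so any hitting set needs a separate element for each — at least 3. Hence 3 is optimal.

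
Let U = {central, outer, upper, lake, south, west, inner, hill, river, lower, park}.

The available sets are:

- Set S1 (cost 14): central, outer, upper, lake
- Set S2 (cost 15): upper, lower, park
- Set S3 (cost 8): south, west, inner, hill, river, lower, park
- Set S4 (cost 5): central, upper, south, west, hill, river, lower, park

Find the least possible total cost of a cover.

S1, S3 together cover every element (S1 ∪ S3 = {central, outer, upper, lake, south, west, inner, hill, river, lower, park}); total cost 14 + 8 = 22.
The greedy pick S4, S1, S3 costs 27; no covering selection beats 22.

22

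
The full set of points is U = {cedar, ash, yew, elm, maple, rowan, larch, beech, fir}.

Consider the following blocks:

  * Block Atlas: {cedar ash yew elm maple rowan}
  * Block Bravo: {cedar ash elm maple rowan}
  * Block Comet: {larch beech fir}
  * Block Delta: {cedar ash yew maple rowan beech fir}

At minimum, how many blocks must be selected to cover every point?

Atlas and Comet together: Atlas ∪ Comet = {cedar, ash, yew, elm, maple, rowan, larch, beech, fir} — every point is covered.
No single block has all 9 points (the largest, Delta, has 7), so 2 is optimal.

2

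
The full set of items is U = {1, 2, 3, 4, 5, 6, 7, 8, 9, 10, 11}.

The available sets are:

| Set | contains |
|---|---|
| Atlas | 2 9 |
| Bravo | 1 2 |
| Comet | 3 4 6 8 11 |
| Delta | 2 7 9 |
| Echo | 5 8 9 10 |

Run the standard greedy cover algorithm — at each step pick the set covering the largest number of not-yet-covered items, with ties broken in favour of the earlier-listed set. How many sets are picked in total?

4

Greedy: pick Comet (covers 5 new) → pick Delta (covers 3 new) → pick Echo (covers 2 new) → pick Bravo (covers 1 new). Total picks: 4.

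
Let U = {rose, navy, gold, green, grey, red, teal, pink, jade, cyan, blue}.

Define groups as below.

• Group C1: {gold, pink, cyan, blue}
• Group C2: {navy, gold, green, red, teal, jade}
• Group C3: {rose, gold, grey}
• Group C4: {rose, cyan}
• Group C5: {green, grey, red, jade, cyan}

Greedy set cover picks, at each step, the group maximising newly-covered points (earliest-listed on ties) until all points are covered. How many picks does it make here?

3

Greedy: pick C2 (covers 6 new) → pick C1 (covers 3 new) → pick C3 (covers 2 new). Total picks: 3.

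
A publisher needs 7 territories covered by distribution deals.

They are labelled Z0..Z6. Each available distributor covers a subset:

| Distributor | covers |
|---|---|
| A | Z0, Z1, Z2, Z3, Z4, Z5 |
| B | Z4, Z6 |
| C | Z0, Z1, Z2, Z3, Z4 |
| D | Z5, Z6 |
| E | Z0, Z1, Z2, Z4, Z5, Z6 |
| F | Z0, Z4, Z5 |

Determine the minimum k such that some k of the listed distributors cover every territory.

A and D together: A ∪ D = {Z0, Z1, Z2, Z3, Z4, Z5, Z6} — every territory is covered.
No single distributor has all 7 territories (the largest, A, has 6), so 2 is optimal.

2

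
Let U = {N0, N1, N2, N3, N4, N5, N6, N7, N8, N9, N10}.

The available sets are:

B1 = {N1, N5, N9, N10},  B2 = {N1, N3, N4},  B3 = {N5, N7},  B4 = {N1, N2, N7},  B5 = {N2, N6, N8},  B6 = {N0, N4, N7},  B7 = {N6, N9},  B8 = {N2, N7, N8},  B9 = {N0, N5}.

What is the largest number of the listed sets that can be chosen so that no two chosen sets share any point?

B2, B7, B8, B9 are pairwise disjoint (B2={N1,N3,N4}; B7={N6,N9}; B8={N2,N7,N8}; B9={N0,N5}).
Every remaining set overlaps one of these, and no 5 of the listed sets are pairwise disjoint, so 4 is the maximum.

4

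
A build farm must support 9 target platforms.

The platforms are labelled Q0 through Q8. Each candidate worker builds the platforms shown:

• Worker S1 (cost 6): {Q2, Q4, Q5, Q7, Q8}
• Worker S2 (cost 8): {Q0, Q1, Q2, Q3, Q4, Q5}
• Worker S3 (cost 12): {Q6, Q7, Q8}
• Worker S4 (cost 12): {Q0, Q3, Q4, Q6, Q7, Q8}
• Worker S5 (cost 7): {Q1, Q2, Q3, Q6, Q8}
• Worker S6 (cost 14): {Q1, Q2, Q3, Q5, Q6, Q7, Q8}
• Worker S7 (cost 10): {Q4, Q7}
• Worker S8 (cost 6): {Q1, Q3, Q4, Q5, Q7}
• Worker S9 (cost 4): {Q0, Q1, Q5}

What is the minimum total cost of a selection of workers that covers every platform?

17

S5, S8, S9 together cover every platform (S5 ∪ S8 ∪ S9 = {Q0, Q1, Q2, Q3, Q4, Q5, Q6, Q7, Q8}); total cost 7 + 6 + 4 = 17.
No covering selection has total cost below 17.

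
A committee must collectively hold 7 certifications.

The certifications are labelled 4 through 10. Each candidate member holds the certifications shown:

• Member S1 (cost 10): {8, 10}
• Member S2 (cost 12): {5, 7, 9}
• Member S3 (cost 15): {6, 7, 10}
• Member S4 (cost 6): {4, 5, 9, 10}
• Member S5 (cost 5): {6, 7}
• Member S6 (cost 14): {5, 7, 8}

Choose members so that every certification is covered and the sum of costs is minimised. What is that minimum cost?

S1, S4, S5 together cover every certification (S1 ∪ S4 ∪ S5 = {4, 5, 6, 7, 8, 9, 10}); total cost 10 + 6 + 5 = 21.
No covering selection has total cost below 21.

21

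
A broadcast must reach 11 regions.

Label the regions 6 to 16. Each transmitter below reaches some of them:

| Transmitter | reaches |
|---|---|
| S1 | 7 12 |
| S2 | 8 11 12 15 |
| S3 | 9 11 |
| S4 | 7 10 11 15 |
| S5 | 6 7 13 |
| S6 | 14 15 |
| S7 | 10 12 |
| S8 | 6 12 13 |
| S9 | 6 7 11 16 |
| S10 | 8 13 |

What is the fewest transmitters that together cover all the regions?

S3 and S6 and S7 and S9 and S10 together: S3 ∪ S6 ∪ S7 ∪ S9 ∪ S10 = {6, 7, 8, 9, 10, 11, 12, 13, 14, 15, 16} — every region is covered.
No 4 of the 10 transmitters cover everything (all 210 combinations miss at least one region), so 5 is optimal.

5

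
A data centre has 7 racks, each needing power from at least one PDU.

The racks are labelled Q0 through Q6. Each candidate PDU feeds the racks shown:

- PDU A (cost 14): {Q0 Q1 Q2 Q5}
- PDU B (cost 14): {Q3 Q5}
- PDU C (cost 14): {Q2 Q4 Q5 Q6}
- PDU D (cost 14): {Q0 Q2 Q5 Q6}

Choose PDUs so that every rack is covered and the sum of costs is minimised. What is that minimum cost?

A, B, C together cover every rack (A ∪ B ∪ C = {Q0, Q1, Q2, Q3, Q4, Q5, Q6}); total cost 14 + 14 + 14 = 42.
No covering selection has total cost below 42.

42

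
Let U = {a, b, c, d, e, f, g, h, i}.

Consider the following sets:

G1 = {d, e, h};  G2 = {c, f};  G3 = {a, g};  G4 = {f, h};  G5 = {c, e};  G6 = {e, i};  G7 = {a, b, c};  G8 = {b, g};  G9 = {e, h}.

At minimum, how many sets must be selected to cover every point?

5

G1, G2, G6, G7, and G8 cover everything between them: the union {a, b, c, d, e, f, g, h, i} is all of U.
No 4 of the 9 sets cover everything (all 126 combinations miss at least one point), so 5 is optimal.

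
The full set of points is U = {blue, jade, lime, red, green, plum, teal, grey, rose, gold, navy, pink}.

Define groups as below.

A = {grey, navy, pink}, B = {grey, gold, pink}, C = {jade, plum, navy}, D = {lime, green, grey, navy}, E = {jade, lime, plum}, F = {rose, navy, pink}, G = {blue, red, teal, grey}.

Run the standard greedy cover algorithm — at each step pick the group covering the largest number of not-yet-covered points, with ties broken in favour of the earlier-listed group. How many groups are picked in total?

Greedy: pick D (covers 4 new) → pick G (covers 3 new) → pick B (covers 2 new) → pick C (covers 2 new) → pick F (covers 1 new). Total picks: 5.

5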